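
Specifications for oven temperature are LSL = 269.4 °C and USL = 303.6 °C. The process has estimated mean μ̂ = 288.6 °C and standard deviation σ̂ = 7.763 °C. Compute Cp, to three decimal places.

0.734

Cp = (USL − LSL) / (6σ̂) = (303.6 − 269.4) / (6 × 7.763) = 34.2000 / 46.5780 = 0.7343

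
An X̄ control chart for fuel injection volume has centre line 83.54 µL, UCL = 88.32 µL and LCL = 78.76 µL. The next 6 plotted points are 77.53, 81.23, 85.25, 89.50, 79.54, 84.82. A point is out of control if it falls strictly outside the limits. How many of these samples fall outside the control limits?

2

Compare each point to [78.76, 88.32]: sample 1 = 77.53 < LCL; sample 4 = 89.50 > UCL.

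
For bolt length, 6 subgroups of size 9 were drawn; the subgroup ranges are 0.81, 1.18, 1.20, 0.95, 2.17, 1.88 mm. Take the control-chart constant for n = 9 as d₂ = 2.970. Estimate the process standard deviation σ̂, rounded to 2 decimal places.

0.46

R̄ = (0.81 + 1.18 + 1.20 + 0.95 + 2.17 + 1.88) / 6 = 1.3650
σ̂ = R̄ / d₂ = 1.3650 / 2.970 = 0.4596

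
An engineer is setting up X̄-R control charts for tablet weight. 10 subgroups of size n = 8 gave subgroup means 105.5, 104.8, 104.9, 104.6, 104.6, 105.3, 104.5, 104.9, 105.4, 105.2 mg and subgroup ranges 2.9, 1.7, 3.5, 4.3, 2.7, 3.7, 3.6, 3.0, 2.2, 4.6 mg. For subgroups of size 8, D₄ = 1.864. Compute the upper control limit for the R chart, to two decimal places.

R̄ = (2.9 + 1.7 + 3.5 + 4.3 + 2.7 + 3.7 + 3.6 + 3.0 + 2.2 + 4.6) / 10 = 32.2000 / 10 = 3.2200
UCL_R = D₄·R̄ = 1.864 × 3.2200 = 6.0021

6.00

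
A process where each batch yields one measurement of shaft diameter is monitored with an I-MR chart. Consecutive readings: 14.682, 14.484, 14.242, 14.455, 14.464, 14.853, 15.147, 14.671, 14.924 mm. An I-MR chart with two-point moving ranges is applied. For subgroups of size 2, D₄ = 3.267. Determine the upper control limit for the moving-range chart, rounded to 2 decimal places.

Moving ranges: 0.198, 0.242, 0.213, 0.009, 0.389, 0.294, 0.476, 0.253; M̄R̄ = 2.0740 / 8 = 0.2592
UCL_MR = D₄·M̄R̄ = 3.267 × 0.2592 = 0.8470

0.85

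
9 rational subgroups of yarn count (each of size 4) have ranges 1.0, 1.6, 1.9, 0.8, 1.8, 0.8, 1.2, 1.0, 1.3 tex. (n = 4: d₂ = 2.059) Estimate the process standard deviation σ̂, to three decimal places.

R̄ = (1.0 + 1.6 + 1.9 + 0.8 + 1.8 + 0.8 + 1.2 + 1.0 + 1.3) / 9 = 1.2667
σ̂ = R̄ / d₂ = 1.2667 / 2.059 = 0.6152

0.615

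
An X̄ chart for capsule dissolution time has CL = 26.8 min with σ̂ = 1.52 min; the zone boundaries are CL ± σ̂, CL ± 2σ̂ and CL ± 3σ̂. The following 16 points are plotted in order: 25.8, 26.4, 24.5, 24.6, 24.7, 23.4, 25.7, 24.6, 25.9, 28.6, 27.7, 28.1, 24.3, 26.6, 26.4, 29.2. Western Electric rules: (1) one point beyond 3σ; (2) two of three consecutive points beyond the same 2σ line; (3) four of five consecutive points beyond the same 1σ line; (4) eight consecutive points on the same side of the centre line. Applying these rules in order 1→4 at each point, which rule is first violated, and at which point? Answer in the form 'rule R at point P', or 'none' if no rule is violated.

rule 3 at point 6

Zone of each point (C = within 1σ̂, B = 1σ̂–2σ̂, A = 2σ̂–3σ̂, * = beyond 3σ̂; sign = side of CL): 1:-C, 2:-C, 3:-B, 4:-B, 5:-B, 6:-A, 7:-C, 8:-B, 9:-C, 10:+B, 11:+C, 12:+C, 13:-B, 14:-C, 15:-C, 16:+B
Rule 3 (four of five consecutive points beyond the same 1σ limit) is satisfied at point 6.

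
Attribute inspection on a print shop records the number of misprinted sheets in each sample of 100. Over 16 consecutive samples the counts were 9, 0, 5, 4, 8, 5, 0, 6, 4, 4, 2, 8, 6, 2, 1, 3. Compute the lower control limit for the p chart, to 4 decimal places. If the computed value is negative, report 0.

0.0000

p̄ = Σdᵢ / (k·n) = 67 / (16 × 100) = 0.04188
LCL = p̄ − 3·√(p̄(1−p̄)/n) = 0.04188 − 3 × 0.02003 = -0.01822 → 0 (negative, so LCL = 0)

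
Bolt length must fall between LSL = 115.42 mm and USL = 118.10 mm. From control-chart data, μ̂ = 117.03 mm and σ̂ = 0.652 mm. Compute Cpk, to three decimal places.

0.547

Cpu = (USL − μ̂) / (3σ̂) = (118.10 − 117.03) / (3 × 0.652) = 0.5470; Cpl = (μ̂ − LSL) / (3σ̂) = (117.03 − 115.42) / (3 × 0.652) = 0.8231; Cpk = min(Cpu, Cpl) = 0.5470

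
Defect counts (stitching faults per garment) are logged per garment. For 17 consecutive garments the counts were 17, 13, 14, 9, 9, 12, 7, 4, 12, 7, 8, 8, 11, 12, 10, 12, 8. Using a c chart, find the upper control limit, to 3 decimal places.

c̄ = (17 + 13 + 14 + 9 + 9 + 12 + 7 + 4 + 12 + 7 + 8 + 8 + 11 + 12 + 10 + 12 + 8) / 17 = 173 / 17 = 10.1765
UCL = c̄ + 3√c̄ = 10.1765 + 3 × √10.1765 = 10.1765 + 3 × 3.1901 = 19.7466

19.747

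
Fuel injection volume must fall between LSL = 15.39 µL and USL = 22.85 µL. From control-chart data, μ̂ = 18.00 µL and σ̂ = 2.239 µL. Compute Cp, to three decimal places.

0.555

Cp = (USL − LSL) / (6σ̂) = (22.85 − 15.39) / (6 × 2.239) = 7.4600 / 13.4340 = 0.5553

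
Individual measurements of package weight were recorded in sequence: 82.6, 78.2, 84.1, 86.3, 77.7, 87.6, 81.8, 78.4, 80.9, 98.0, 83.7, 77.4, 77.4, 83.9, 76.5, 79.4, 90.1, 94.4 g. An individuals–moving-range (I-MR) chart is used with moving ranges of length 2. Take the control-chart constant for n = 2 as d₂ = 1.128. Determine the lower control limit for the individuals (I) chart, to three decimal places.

X̄ = (82.6 + 78.2 + 84.1 + 86.3 + 77.7 + 87.6 + 81.8 + 78.4 + 80.9 + 98.0 + 83.7 + 77.4 + 77.4 + 83.9 + 76.5 + 79.4 + 90.1 + 94.4) / 18 = 83.2444
Moving ranges: 4.4, 5.9, 2.2, 8.6, 9.9, 5.8, 3.4, 2.5, 17.1, 14.3, 6.3, 0.0, 6.5, 7.4, 2.9, 10.7, 4.3; M̄R̄ = 112.2000 / 17 = 6.6000
LCL = X̄ − 3·M̄R̄/d₂ = 83.2444 − 3 × 6.6000 / 1.128 = 65.6913

65.691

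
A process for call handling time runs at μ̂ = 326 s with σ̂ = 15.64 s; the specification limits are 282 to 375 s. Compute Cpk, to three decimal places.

Cpu = (USL − μ̂) / (3σ̂) = (375 − 326) / (3 × 15.64) = 1.0443; Cpl = (μ̂ − LSL) / (3σ̂) = (326 − 282) / (3 × 15.64) = 0.9378; Cpk = min(Cpu, Cpl) = 0.9378

0.938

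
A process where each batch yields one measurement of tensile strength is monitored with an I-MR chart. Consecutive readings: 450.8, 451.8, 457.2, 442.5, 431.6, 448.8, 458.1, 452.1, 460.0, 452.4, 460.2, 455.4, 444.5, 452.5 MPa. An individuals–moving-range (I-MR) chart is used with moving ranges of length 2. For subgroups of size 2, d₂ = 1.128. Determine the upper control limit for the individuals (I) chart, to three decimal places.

474.090

X̄ = (450.8 + 451.8 + 457.2 + 442.5 + 431.6 + 448.8 + 458.1 + 452.1 + 460.0 + 452.4 + 460.2 + 455.4 + 444.5 + 452.5) / 14 = 451.2786
Moving ranges: 1.0, 5.4, 14.7, 10.9, 17.2, 9.3, 6.0, 7.9, 7.6, 7.8, 4.8, 10.9, 8.0; M̄R̄ = 111.5000 / 13 = 8.5769
UCL = X̄ + 3·M̄R̄/d₂ = 451.2786 + 3 × 8.5769 / 1.128 = 474.0895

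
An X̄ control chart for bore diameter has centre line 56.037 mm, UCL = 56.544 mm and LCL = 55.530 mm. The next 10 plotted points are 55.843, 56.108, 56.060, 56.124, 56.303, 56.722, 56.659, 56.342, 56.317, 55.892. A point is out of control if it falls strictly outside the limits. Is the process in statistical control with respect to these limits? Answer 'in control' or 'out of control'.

out of control

Compare each point to [55.530, 56.544]: sample 6 = 56.722 > UCL; sample 7 = 56.659 > UCL.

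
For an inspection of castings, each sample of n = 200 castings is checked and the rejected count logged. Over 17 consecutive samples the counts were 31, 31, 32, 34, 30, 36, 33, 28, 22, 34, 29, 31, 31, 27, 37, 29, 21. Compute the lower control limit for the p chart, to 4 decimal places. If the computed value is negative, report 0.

0.0757

p̄ = Σdᵢ / (k·n) = 516 / (17 × 200) = 0.15176
LCL = p̄ − 3·√(p̄(1−p̄)/n) = 0.15176 − 3 × 0.02537 = 0.07565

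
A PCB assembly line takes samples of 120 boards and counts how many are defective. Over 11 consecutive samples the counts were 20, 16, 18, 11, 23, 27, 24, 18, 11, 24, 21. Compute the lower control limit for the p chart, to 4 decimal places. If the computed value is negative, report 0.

0.0606

p̄ = Σdᵢ / (k·n) = 213 / (11 × 120) = 0.16136
LCL = p̄ − 3·√(p̄(1−p̄)/n) = 0.16136 − 3 × 0.03358 = 0.06062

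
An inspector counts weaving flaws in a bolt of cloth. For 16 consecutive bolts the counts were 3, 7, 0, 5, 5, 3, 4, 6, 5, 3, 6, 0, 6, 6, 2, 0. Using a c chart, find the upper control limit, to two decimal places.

9.67

c̄ = (3 + 7 + 0 + 5 + 5 + 3 + 4 + 6 + 5 + 3 + 6 + 0 + 6 + 6 + 2 + 0) / 16 = 61 / 16 = 3.8125
UCL = c̄ + 3√c̄ = 3.8125 + 3 × √3.8125 = 3.8125 + 3 × 1.9526 = 9.6702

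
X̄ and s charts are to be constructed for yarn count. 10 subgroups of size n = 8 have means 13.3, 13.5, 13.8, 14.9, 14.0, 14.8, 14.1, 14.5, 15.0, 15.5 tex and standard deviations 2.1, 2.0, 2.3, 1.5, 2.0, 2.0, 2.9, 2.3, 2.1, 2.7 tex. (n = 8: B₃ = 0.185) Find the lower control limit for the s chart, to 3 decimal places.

s̄ = (2.1 + 2.0 + 2.3 + 1.5 + 2.0 + 2.0 + 2.9 + 2.3 + 2.1 + 2.7) / 10 = 2.1900
LCL_s = B₃·s̄ = 0.185 × 2.1900 = 0.4052

0.405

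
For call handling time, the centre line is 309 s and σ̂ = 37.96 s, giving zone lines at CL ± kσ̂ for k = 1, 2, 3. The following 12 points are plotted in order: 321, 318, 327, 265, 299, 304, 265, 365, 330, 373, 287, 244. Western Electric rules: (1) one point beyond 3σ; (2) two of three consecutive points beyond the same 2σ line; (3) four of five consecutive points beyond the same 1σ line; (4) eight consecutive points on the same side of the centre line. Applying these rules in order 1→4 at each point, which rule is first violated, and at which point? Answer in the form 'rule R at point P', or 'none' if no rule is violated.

Zone of each point (C = within 1σ̂, B = 1σ̂–2σ̂, A = 2σ̂–3σ̂, * = beyond 3σ̂; sign = side of CL): 1:+C, 2:+C, 3:+C, 4:-B, 5:-C, 6:-C, 7:-B, 8:+B, 9:+C, 10:+B, 11:-C, 12:-B
No rule fires across all 12 points.

none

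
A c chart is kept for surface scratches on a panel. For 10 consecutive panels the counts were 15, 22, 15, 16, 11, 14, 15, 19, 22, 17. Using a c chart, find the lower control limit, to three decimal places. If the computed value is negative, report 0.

c̄ = (15 + 22 + 15 + 16 + 11 + 14 + 15 + 19 + 22 + 17) / 10 = 166 / 10 = 16.6000
LCL = c̄ − 3√c̄ = 16.6000 − 3 × 4.0743 = 4.3771

4.377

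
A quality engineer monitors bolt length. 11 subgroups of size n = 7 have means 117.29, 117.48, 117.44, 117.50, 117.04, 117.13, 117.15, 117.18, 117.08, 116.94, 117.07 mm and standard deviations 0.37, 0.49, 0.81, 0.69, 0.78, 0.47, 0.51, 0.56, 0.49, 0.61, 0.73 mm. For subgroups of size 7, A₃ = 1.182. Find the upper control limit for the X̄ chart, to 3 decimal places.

X̄̄ = (117.29 + 117.48 + 117.44 + 117.50 + 117.04 + 117.13 + 117.15 + 117.18 + 117.08 + 116.94 + 117.07) / 11 = 117.2091
s̄ = (0.37 + 0.49 + 0.81 + 0.69 + 0.78 + 0.47 + 0.51 + 0.56 + 0.49 + 0.61 + 0.73) / 11 = 0.5918
UCL = X̄̄ + A₃·s̄ = 117.2091 + 1.182 × 0.5918 = 117.9086

117.909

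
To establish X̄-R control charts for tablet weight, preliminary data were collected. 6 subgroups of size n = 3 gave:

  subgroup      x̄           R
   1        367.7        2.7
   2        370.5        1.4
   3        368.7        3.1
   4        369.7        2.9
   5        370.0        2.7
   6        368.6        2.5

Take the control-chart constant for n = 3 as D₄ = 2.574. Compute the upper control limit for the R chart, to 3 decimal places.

R̄ = (2.7 + 1.4 + 3.1 + 2.9 + 2.7 + 2.5) / 6 = 15.3000 / 6 = 2.5500
UCL_R = D₄·R̄ = 2.574 × 2.5500 = 6.5637

6.564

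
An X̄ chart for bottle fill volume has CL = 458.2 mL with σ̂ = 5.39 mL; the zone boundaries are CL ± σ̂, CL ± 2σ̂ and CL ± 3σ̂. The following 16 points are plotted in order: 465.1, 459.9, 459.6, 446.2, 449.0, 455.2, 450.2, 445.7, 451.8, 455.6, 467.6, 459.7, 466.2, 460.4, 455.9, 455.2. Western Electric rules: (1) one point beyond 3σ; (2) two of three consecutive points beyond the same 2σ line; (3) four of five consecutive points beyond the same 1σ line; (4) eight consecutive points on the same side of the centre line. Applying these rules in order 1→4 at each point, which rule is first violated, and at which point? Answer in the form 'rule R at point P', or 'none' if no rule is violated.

Zone of each point (C = within 1σ̂, B = 1σ̂–2σ̂, A = 2σ̂–3σ̂, * = beyond 3σ̂; sign = side of CL): 1:+B, 2:+C, 3:+C, 4:-A, 5:-B, 6:-C, 7:-B, 8:-A, 9:-B, 10:-C, 11:+B, 12:+C, 13:+B, 14:+C, 15:-C, 16:-C
Rule 3 (four of five consecutive points beyond the same 1σ limit) is satisfied at point 8.

rule 3 at point 8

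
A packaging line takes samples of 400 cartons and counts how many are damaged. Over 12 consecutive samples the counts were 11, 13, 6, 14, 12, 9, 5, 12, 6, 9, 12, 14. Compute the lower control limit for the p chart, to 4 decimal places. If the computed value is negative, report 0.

0.0019

p̄ = Σdᵢ / (k·n) = 123 / (12 × 400) = 0.02562
LCL = p̄ − 3·√(p̄(1−p̄)/n) = 0.02562 − 3 × 0.00790 = 0.00192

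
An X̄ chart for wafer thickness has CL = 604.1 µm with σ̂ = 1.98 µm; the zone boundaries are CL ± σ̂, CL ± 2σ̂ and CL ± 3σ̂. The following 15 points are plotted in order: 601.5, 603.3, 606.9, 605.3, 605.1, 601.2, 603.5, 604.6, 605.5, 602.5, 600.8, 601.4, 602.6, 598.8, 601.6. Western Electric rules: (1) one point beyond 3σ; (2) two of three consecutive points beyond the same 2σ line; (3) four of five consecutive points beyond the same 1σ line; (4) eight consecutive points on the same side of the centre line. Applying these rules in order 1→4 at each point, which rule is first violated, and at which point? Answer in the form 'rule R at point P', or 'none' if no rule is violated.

Zone of each point (C = within 1σ̂, B = 1σ̂–2σ̂, A = 2σ̂–3σ̂, * = beyond 3σ̂; sign = side of CL): 1:-B, 2:-C, 3:+B, 4:+C, 5:+C, 6:-B, 7:-C, 8:+C, 9:+C, 10:-C, 11:-B, 12:-B, 13:-C, 14:-A, 15:-B
Rule 3 (four of five consecutive points beyond the same 1σ limit) is satisfied at point 15.

rule 3 at point 15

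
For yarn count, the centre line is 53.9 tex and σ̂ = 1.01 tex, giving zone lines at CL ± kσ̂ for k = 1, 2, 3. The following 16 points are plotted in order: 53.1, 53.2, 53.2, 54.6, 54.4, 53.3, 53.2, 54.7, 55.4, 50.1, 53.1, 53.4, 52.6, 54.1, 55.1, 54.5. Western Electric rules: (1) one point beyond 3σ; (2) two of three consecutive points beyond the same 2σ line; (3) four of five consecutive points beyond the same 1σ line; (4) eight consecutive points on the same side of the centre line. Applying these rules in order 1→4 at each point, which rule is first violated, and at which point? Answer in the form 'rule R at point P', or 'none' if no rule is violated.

Zone of each point (C = within 1σ̂, B = 1σ̂–2σ̂, A = 2σ̂–3σ̂, * = beyond 3σ̂; sign = side of CL): 1:-C, 2:-C, 3:-C, 4:+C, 5:+C, 6:-C, 7:-C, 8:+C, 9:+B, 10:-*, 11:-C, 12:-C, 13:-B, 14:+C, 15:+B, 16:+C
Rule 1 (one point beyond the 3σ limits) is satisfied at point 10.

rule 1 at point 10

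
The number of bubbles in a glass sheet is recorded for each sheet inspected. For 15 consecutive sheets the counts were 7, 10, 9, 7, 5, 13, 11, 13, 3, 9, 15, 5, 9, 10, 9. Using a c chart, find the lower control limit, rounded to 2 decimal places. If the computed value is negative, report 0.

c̄ = (7 + 10 + 9 + 7 + 5 + 13 + 11 + 13 + 3 + 9 + 15 + 5 + 9 + 10 + 9) / 15 = 135 / 15 = 9.0000
LCL = c̄ − 3√c̄ = 9.0000 − 3 × 3.0000 = 0.0000

0.00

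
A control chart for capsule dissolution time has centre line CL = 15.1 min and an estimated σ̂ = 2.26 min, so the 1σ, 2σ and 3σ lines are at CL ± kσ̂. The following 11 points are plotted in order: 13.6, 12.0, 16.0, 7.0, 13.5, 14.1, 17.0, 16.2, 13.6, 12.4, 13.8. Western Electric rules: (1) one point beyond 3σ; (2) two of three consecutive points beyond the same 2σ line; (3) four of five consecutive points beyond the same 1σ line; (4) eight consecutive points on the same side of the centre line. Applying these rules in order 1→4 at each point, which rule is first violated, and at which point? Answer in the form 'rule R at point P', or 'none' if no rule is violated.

Zone of each point (C = within 1σ̂, B = 1σ̂–2σ̂, A = 2σ̂–3σ̂, * = beyond 3σ̂; sign = side of CL): 1:-C, 2:-B, 3:+C, 4:-*, 5:-C, 6:-C, 7:+C, 8:+C, 9:-C, 10:-B, 11:-C
Rule 1 (one point beyond the 3σ limits) is satisfied at point 4.

rule 1 at point 4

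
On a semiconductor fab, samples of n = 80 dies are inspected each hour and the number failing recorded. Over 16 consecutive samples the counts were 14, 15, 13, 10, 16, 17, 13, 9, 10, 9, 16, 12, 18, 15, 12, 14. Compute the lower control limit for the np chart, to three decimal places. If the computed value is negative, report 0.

p̄ = Σdᵢ / (k·n) = 213 / (16 × 80) = 0.16641
LCL = np̄ − 3·√(np̄(1−p̄)) = 13.3125 − 3 × 3.3312 = 3.3188

3.319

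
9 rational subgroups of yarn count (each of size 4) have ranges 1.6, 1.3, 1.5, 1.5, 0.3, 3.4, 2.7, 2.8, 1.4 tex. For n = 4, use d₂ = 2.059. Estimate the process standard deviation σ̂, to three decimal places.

0.890

R̄ = (1.6 + 1.3 + 1.5 + 1.5 + 0.3 + 3.4 + 2.7 + 2.8 + 1.4) / 9 = 1.8333
σ̂ = R̄ / d₂ = 1.8333 / 2.059 = 0.8904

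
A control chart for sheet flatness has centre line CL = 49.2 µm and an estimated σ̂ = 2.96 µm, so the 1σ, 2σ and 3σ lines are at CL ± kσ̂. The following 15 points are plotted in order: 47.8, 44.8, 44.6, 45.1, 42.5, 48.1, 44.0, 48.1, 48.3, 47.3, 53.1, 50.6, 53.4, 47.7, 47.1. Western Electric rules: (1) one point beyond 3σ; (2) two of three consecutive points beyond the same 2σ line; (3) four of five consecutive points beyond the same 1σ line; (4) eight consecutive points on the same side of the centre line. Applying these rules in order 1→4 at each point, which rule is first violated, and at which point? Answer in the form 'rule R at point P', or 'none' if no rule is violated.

rule 3 at point 5

Zone of each point (C = within 1σ̂, B = 1σ̂–2σ̂, A = 2σ̂–3σ̂, * = beyond 3σ̂; sign = side of CL): 1:-C, 2:-B, 3:-B, 4:-B, 5:-A, 6:-C, 7:-B, 8:-C, 9:-C, 10:-C, 11:+B, 12:+C, 13:+B, 14:-C, 15:-C
Rule 3 (four of five consecutive points beyond the same 1σ limit) is satisfied at point 5.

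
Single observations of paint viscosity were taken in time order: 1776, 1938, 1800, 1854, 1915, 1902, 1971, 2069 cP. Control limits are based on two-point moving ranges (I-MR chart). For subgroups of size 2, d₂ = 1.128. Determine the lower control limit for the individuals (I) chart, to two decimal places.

X̄ = (1776 + 1938 + 1800 + 1854 + 1915 + 1902 + 1971 + 2069) / 8 = 1903.1250
Moving ranges: 162, 138, 54, 61, 13, 69, 98; M̄R̄ = 595.0000 / 7 = 85.0000
LCL = X̄ − 3·M̄R̄/d₂ = 1903.1250 − 3 × 85.0000 / 1.128 = 1677.0612

1677.06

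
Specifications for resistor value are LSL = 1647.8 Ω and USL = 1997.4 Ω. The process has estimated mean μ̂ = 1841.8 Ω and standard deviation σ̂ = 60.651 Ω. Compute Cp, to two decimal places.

Cp = (USL − LSL) / (6σ̂) = (1997.4 − 1647.8) / (6 × 60.651) = 349.6000 / 363.9060 = 0.9607

0.96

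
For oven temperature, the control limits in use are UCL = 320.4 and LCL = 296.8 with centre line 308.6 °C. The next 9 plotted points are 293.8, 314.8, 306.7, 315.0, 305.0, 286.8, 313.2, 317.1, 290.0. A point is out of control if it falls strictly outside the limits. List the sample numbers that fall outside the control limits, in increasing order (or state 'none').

1, 6, 9

Compare each point to [296.8, 320.4]: sample 1 = 293.8 < LCL; sample 6 = 286.8 < LCL; sample 9 = 290.0 < LCL.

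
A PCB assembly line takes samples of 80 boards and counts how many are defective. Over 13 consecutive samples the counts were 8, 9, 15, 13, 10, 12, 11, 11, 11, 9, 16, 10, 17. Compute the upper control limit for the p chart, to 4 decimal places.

p̄ = Σdᵢ / (k·n) = 152 / (13 × 80) = 0.14615
UCL = p̄ + 3·√(p̄(1−p̄)/n) = 0.14615 + 3 × √(0.14615×0.85385/80) = 0.14615 + 3 × 0.03950 = 0.26464

0.2646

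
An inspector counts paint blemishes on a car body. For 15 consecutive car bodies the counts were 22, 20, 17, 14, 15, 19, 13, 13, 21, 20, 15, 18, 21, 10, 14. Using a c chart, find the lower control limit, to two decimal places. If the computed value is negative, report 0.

4.50

c̄ = (22 + 20 + 17 + 14 + 15 + 19 + 13 + 13 + 21 + 20 + 15 + 18 + 21 + 10 + 14) / 15 = 252 / 15 = 16.8000
LCL = c̄ − 3√c̄ = 16.8000 − 3 × 4.0988 = 4.5037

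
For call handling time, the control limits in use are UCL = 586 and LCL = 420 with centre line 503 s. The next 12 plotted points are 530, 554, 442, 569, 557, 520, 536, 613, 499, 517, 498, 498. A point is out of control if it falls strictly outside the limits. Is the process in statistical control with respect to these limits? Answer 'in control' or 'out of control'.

Compare each point to [420, 586]: sample 8 = 613 > UCL.

out of control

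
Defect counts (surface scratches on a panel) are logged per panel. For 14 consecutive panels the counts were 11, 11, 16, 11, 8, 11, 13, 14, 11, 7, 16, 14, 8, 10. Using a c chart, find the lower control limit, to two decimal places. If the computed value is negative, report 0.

c̄ = (11 + 11 + 16 + 11 + 8 + 11 + 13 + 14 + 11 + 7 + 16 + 14 + 8 + 10) / 14 = 161 / 14 = 11.5000
LCL = c̄ − 3√c̄ = 11.5000 − 3 × 3.3912 = 1.3265

1.33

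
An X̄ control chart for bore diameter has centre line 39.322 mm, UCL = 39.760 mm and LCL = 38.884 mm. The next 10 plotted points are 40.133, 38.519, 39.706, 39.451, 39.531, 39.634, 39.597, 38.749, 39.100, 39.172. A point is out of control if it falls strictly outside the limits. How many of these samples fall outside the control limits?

Compare each point to [38.884, 39.760]: sample 1 = 40.133 > UCL; sample 2 = 38.519 < LCL; sample 8 = 38.749 < LCL.

3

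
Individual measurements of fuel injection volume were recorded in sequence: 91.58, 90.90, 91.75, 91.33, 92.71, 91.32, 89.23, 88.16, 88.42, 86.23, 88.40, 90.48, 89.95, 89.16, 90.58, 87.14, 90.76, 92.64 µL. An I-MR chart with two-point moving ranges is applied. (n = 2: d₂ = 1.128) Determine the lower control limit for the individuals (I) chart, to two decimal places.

X̄ = (91.58 + 90.90 + 91.75 + 91.33 + 92.71 + 91.32 + 89.23 + 88.16 + 88.42 + 86.23 + 88.40 + 90.48 + 89.95 + 89.16 + 90.58 + 87.14 + 90.76 + 92.64) / 18 = 90.0411
Moving ranges: 0.68, 0.85, 0.42, 1.38, 1.39, 2.09, 1.07, 0.26, 2.19, 2.17, 2.08, 0.53, 0.79, 1.42, 3.44, 3.62, 1.88; M̄R̄ = 26.2600 / 17 = 1.5447
LCL = X̄ − 3·M̄R̄/d₂ = 90.0411 − 3 × 1.5447 / 1.128 = 85.9329

85.93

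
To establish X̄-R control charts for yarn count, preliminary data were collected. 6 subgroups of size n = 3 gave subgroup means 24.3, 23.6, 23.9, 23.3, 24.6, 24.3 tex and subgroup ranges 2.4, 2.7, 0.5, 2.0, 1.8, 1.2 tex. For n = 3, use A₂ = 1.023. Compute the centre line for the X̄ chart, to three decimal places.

X̄̄ = (24.3 + 23.6 + 23.9 + 23.3 + 24.6 + 24.3) / 6 = 144.0000 / 6 = 24.0000
CL = X̄̄ = 24.0000

24.000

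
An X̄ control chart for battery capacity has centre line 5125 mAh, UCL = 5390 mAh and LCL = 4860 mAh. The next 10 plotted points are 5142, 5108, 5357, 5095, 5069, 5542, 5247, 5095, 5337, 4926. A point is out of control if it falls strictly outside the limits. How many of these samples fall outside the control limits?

Compare each point to [4860, 5390]: sample 6 = 5542 > UCL.

1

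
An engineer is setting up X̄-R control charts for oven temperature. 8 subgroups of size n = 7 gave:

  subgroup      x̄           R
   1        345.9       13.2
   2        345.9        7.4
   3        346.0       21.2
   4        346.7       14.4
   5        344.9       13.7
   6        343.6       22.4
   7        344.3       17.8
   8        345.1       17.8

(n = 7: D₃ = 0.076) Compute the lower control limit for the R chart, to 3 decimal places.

R̄ = (13.2 + 7.4 + 21.2 + 14.4 + 13.7 + 22.4 + 17.8 + 17.8) / 8 = 127.9000 / 8 = 15.9875
LCL_R = D₃·R̄ = 0.076 × 15.9875 = 1.2150

1.215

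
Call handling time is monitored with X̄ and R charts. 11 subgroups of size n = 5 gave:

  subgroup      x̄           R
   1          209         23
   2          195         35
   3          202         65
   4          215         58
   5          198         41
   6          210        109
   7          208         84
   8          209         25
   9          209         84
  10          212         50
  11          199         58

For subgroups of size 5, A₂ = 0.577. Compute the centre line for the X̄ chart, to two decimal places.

X̄̄ = (209 + 195 + 202 + 215 + 198 + 210 + 208 + 209 + 209 + 212 + 199) / 11 = 2266.0000 / 11 = 206.0000
CL = X̄̄ = 206.0000

206.00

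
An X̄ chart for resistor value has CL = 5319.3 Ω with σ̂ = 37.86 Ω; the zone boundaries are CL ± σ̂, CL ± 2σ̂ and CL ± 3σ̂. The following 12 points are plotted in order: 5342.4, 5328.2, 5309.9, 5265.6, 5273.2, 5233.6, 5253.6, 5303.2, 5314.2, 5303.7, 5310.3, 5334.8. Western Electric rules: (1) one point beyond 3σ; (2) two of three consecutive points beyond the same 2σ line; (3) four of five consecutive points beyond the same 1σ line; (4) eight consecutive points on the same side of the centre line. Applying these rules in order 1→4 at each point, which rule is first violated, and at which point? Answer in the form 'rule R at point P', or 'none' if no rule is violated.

Zone of each point (C = within 1σ̂, B = 1σ̂–2σ̂, A = 2σ̂–3σ̂, * = beyond 3σ̂; sign = side of CL): 1:+C, 2:+C, 3:-C, 4:-B, 5:-B, 6:-A, 7:-B, 8:-C, 9:-C, 10:-C, 11:-C, 12:+C
Rule 3 (four of five consecutive points beyond the same 1σ limit) is satisfied at point 7.

rule 3 at point 7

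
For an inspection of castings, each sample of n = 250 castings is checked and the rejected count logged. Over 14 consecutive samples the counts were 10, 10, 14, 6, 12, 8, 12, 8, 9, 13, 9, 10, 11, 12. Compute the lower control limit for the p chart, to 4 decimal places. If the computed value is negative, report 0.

0.0035

p̄ = Σdᵢ / (k·n) = 144 / (14 × 250) = 0.04114
LCL = p̄ − 3·√(p̄(1−p̄)/n) = 0.04114 − 3 × 0.01256 = 0.00346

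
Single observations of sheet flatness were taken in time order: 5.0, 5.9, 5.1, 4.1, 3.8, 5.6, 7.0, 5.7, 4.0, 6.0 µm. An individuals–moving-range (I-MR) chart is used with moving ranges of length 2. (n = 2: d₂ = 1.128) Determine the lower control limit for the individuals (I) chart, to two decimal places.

1.91

X̄ = (5.0 + 5.9 + 5.1 + 4.1 + 3.8 + 5.6 + 7.0 + 5.7 + 4.0 + 6.0) / 10 = 5.2200
Moving ranges: 0.9, 0.8, 1.0, 0.3, 1.8, 1.4, 1.3, 1.7, 2.0; M̄R̄ = 11.2000 / 9 = 1.2444
LCL = X̄ − 3·M̄R̄/d₂ = 5.2200 − 3 × 1.2444 / 1.128 = 1.9103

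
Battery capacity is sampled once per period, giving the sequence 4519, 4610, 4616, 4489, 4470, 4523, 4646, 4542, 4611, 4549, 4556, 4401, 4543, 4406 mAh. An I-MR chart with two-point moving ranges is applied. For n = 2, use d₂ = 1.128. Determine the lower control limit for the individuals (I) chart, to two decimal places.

4310.34

X̄ = (4519 + 4610 + 4616 + 4489 + 4470 + 4523 + 4646 + 4542 + 4611 + 4549 + 4556 + 4401 + 4543 + 4406) / 14 = 4534.3571
Moving ranges: 91, 6, 127, 19, 53, 123, 104, 69, 62, 7, 155, 142, 137; M̄R̄ = 1095.0000 / 13 = 84.2308
LCL = X̄ − 3·M̄R̄/d₂ = 4534.3571 − 3 × 84.2308 / 1.128 = 4310.3391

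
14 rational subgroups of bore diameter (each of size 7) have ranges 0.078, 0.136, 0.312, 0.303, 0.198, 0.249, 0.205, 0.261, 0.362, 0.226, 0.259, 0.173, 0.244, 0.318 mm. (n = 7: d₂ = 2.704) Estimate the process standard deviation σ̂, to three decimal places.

R̄ = (0.078 + 0.136 + 0.312 + 0.303 + 0.198 + 0.249 + 0.205 + 0.261 + 0.362 + 0.226 + 0.259 + 0.173 + 0.244 + 0.318) / 14 = 0.2374
σ̂ = R̄ / d₂ = 0.2374 / 2.704 = 0.0878

0.088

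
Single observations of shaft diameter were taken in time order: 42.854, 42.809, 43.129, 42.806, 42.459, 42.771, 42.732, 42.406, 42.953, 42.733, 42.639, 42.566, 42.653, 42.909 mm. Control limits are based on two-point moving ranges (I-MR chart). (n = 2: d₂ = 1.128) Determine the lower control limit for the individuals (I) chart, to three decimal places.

X̄ = (42.854 + 42.809 + 43.129 + 42.806 + 42.459 + 42.771 + 42.732 + 42.406 + 42.953 + 42.733 + 42.639 + 42.566 + 42.653 + 42.909) / 14 = 42.7442
Moving ranges: 0.045, 0.320, 0.323, 0.347, 0.312, 0.039, 0.326, 0.547, 0.220, 0.094, 0.073, 0.087, 0.256; M̄R̄ = 2.9890 / 13 = 0.2299
LCL = X̄ − 3·M̄R̄/d₂ = 42.7442 − 3 × 0.2299 / 1.128 = 42.1327

42.133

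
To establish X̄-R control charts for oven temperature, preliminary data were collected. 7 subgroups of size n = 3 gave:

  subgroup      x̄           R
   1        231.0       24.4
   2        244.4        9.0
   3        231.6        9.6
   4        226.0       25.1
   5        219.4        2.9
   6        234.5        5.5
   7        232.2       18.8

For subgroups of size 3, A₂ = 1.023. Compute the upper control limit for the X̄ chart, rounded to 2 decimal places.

245.23

X̄̄ = (231.0 + 244.4 + 231.6 + 226.0 + 219.4 + 234.5 + 232.2) / 7 = 1619.1000 / 7 = 231.3000
R̄ = (24.4 + 9.0 + 9.6 + 25.1 + 2.9 + 5.5 + 18.8) / 7 = 95.3000 / 7 = 13.6143
UCL = X̄̄ + A₂·R̄ = 231.3000 + 1.023 × 13.6143 = 245.2274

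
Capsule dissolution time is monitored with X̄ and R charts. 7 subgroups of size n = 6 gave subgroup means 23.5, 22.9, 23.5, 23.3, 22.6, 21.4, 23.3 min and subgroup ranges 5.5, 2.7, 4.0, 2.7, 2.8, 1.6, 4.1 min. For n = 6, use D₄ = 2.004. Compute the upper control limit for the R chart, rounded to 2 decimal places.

6.70

R̄ = (5.5 + 2.7 + 4.0 + 2.7 + 2.8 + 1.6 + 4.1) / 7 = 23.4000 / 7 = 3.3429
UCL_R = D₄·R̄ = 2.004 × 3.3429 = 6.6991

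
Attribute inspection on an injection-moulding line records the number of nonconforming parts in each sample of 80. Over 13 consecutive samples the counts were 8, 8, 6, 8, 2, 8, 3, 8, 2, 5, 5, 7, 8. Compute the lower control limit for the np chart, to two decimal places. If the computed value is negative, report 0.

p̄ = Σdᵢ / (k·n) = 78 / (13 × 80) = 0.07500
LCL = np̄ − 3·√(np̄(1−p̄)) = 6.0000 − 3 × 2.3558 = -1.0675 → 0 (negative, so LCL = 0)

0.00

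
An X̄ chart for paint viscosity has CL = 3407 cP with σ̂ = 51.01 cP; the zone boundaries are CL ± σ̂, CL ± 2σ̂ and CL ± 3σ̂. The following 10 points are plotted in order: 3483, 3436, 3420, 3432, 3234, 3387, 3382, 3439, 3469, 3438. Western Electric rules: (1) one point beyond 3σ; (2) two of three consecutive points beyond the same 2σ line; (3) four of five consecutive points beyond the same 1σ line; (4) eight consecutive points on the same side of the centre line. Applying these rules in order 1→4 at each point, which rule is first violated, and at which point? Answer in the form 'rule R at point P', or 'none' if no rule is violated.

Zone of each point (C = within 1σ̂, B = 1σ̂–2σ̂, A = 2σ̂–3σ̂, * = beyond 3σ̂; sign = side of CL): 1:+B, 2:+C, 3:+C, 4:+C, 5:-*, 6:-C, 7:-C, 8:+C, 9:+B, 10:+C
Rule 1 (one point beyond the 3σ limits) is satisfied at point 5.

rule 1 at point 5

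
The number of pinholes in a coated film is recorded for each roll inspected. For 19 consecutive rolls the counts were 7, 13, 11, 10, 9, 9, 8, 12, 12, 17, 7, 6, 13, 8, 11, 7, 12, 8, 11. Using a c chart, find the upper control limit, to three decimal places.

c̄ = (7 + 13 + 11 + 10 + 9 + 9 + 8 + 12 + 12 + 17 + 7 + 6 + 13 + 8 + 11 + 7 + 12 + 8 + 11) / 19 = 191 / 19 = 10.0526
UCL = c̄ + 3√c̄ = 10.0526 + 3 × √10.0526 = 10.0526 + 3 × 3.1706 = 19.5644

19.564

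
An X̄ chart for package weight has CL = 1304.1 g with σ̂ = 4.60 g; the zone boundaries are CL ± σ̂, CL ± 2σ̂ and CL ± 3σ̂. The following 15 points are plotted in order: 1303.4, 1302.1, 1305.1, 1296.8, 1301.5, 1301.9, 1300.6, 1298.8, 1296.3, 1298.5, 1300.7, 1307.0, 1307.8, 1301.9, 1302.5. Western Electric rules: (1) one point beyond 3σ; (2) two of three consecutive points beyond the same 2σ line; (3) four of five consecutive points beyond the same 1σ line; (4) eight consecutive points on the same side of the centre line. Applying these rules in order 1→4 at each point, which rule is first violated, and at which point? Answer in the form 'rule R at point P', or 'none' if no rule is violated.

rule 4 at point 11

Zone of each point (C = within 1σ̂, B = 1σ̂–2σ̂, A = 2σ̂–3σ̂, * = beyond 3σ̂; sign = side of CL): 1:-C, 2:-C, 3:+C, 4:-B, 5:-C, 6:-C, 7:-C, 8:-B, 9:-B, 10:-B, 11:-C, 12:+C, 13:+C, 14:-C, 15:-C
Rule 4 (eight consecutive points on the same side of the centre line) is satisfied at point 11.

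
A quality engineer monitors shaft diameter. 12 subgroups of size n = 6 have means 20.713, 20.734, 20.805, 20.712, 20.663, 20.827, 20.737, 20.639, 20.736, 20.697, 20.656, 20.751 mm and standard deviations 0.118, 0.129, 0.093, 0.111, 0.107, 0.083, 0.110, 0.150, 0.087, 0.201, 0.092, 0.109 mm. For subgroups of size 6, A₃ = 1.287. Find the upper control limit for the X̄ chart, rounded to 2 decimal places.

20.87

X̄̄ = (20.713 + 20.734 + 20.805 + 20.712 + 20.663 + 20.827 + 20.737 + 20.639 + 20.736 + 20.697 + 20.656 + 20.751) / 12 = 20.7225
s̄ = (0.118 + 0.129 + 0.093 + 0.111 + 0.107 + 0.083 + 0.110 + 0.150 + 0.087 + 0.201 + 0.092 + 0.109) / 12 = 0.1158
UCL = X̄̄ + A₃·s̄ = 20.7225 + 1.287 × 0.1158 = 20.8716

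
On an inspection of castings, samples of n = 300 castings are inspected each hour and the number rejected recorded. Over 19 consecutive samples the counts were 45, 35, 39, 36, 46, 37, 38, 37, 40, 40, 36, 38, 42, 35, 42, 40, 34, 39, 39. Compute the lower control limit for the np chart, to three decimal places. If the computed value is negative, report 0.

21.397

p̄ = Σdᵢ / (k·n) = 738 / (19 × 300) = 0.12947
LCL = np̄ − 3·√(np̄(1−p̄)) = 38.8421 − 3 × 5.8149 = 21.3974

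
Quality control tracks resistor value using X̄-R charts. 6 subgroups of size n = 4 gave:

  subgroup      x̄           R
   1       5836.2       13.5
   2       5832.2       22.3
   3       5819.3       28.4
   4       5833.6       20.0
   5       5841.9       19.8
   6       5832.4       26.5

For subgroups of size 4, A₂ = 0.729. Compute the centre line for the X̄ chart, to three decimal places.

X̄̄ = (5836.2 + 5832.2 + 5819.3 + 5833.6 + 5841.9 + 5832.4) / 6 = 34995.6000 / 6 = 5832.6000
CL = X̄̄ = 5832.6000

5832.600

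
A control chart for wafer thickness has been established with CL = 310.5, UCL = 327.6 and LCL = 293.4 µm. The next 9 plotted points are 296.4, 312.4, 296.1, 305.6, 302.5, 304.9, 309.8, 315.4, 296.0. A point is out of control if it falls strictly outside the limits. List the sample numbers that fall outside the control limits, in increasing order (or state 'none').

none

All 9 points lie within [293.4, 327.6].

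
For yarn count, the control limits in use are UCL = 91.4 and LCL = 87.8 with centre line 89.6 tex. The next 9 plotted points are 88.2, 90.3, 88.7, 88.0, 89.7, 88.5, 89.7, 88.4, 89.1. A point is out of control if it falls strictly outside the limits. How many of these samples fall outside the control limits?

0

All 9 points lie within [87.8, 91.4].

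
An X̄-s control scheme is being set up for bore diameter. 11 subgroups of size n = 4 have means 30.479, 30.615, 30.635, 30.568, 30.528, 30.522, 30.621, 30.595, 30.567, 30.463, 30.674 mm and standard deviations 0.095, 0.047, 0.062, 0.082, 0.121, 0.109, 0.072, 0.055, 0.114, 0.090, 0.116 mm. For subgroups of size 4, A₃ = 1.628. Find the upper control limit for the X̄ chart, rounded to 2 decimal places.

X̄̄ = (30.479 + 30.615 + 30.635 + 30.568 + 30.528 + 30.522 + 30.621 + 30.595 + 30.567 + 30.463 + 30.674) / 11 = 30.5697
s̄ = (0.095 + 0.047 + 0.062 + 0.082 + 0.121 + 0.109 + 0.072 + 0.055 + 0.114 + 0.090 + 0.116) / 11 = 0.0875
UCL = X̄̄ + A₃·s̄ = 30.5697 + 1.628 × 0.0875 = 30.7123

30.71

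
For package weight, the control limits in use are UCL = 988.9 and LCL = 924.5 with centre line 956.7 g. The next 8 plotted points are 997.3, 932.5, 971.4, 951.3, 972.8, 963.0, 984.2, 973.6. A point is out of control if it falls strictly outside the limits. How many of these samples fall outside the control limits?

1

Compare each point to [924.5, 988.9]: sample 1 = 997.3 > UCL.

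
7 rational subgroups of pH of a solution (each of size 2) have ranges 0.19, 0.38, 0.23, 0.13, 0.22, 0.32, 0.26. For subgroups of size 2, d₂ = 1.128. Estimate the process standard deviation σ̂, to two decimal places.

0.22

R̄ = (0.19 + 0.38 + 0.23 + 0.13 + 0.22 + 0.32 + 0.26) / 7 = 0.2471
σ̂ = R̄ / d₂ = 0.2471 / 1.128 = 0.2191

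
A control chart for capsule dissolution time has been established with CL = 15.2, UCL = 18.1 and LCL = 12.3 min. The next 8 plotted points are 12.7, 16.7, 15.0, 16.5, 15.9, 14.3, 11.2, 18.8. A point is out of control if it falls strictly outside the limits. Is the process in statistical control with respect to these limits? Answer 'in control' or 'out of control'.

Compare each point to [12.3, 18.1]: sample 7 = 11.2 < LCL; sample 8 = 18.8 > UCL.

out of control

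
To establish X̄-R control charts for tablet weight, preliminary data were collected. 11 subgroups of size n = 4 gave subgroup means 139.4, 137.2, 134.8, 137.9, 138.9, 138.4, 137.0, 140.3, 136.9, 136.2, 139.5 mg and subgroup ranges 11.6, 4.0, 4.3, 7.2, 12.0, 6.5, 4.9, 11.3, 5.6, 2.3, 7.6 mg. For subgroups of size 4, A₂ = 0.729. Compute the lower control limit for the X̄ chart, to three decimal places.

132.741

X̄̄ = (139.4 + 137.2 + 134.8 + 137.9 + 138.9 + 138.4 + 137.0 + 140.3 + 136.9 + 136.2 + 139.5) / 11 = 1516.5000 / 11 = 137.8636
R̄ = (11.6 + 4.0 + 4.3 + 7.2 + 12.0 + 6.5 + 4.9 + 11.3 + 5.6 + 2.3 + 7.6) / 11 = 77.3000 / 11 = 7.0273
LCL = X̄̄ − A₂·R̄ = 137.8636 − 0.729 × 7.0273 = 132.7408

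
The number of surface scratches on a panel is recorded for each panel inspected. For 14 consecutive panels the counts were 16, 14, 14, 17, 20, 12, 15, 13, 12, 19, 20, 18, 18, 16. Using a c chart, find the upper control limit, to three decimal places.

c̄ = (16 + 14 + 14 + 17 + 20 + 12 + 15 + 13 + 12 + 19 + 20 + 18 + 18 + 16) / 14 = 224 / 14 = 16.0000
UCL = c̄ + 3√c̄ = 16.0000 + 3 × √16.0000 = 16.0000 + 3 × 4.0000 = 28.0000

28.000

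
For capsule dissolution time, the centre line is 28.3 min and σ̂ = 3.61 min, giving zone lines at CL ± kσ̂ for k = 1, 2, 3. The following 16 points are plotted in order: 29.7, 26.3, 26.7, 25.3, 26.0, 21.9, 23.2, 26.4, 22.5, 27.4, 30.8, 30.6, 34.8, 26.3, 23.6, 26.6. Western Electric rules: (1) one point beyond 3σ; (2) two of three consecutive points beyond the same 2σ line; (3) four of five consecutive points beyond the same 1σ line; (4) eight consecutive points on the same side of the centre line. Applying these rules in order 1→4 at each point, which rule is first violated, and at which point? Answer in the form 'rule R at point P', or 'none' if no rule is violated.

rule 4 at point 9

Zone of each point (C = within 1σ̂, B = 1σ̂–2σ̂, A = 2σ̂–3σ̂, * = beyond 3σ̂; sign = side of CL): 1:+C, 2:-C, 3:-C, 4:-C, 5:-C, 6:-B, 7:-B, 8:-C, 9:-B, 10:-C, 11:+C, 12:+C, 13:+B, 14:-C, 15:-B, 16:-C
Rule 4 (eight consecutive points on the same side of the centre line) is satisfied at point 9.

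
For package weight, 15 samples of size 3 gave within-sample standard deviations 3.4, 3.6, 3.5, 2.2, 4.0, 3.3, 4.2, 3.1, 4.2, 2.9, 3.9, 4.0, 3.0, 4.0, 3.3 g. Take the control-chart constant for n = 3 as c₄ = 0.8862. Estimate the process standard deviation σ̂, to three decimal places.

s̄ = (3.4 + 3.6 + 3.5 + 2.2 + 4.0 + 3.3 + 4.2 + 3.1 + 4.2 + 2.9 + 3.9 + 4.0 + 3.0 + 4.0 + 3.3) / 15 = 3.5067
σ̂ = s̄ / c₄ = 3.5067 / 0.8862 = 3.9570

3.957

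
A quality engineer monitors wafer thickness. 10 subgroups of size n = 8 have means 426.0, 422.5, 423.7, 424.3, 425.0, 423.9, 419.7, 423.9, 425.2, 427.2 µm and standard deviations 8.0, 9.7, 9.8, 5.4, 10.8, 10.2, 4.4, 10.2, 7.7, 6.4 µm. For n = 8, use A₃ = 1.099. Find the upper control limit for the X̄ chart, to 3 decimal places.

X̄̄ = (426.0 + 422.5 + 423.7 + 424.3 + 425.0 + 423.9 + 419.7 + 423.9 + 425.2 + 427.2) / 10 = 424.1400
s̄ = (8.0 + 9.7 + 9.8 + 5.4 + 10.8 + 10.2 + 4.4 + 10.2 + 7.7 + 6.4) / 10 = 8.2600
UCL = X̄̄ + A₃·s̄ = 424.1400 + 1.099 × 8.2600 = 433.2177

433.218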